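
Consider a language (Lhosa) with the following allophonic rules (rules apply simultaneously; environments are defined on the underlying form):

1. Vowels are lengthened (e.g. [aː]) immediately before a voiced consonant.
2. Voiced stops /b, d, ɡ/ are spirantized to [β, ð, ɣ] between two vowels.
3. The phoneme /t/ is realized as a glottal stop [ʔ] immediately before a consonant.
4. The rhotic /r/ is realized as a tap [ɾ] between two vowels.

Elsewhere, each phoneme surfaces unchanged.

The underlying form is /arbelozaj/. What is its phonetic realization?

/a/ — word-initial, before a voiced consonant — surfaces as [aː] (rule 1).
/r/ (between /a/ and /b/): rule 4 targets it, but not between two vowels → unchanged [r].
/b/ (between /r/ and /e/) is in the target of rule 2 but the environment (between two vowels) is not met → [b].
/e/ meets the environment for rule 1 (before a voiced consonant) → [eː].
/o/ (between /l/ and /z/): before a voiced consonant, so rule 1 applies → [oː].
/a/ (between /z/ and /j/): before a voiced consonant, so rule 1 applies → [aː].

[aːrbeːloːzaːj]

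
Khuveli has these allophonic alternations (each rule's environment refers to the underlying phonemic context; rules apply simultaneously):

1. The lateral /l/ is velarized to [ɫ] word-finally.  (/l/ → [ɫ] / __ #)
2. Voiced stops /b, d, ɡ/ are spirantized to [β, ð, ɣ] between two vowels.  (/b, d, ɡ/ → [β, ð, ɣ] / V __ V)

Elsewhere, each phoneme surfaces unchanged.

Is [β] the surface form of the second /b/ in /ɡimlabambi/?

No

/b/ (between /m/ and /i/) is in the target of rule 2 but the environment (between two vowels) is not met → [b].
The actual realization is [b], not [β].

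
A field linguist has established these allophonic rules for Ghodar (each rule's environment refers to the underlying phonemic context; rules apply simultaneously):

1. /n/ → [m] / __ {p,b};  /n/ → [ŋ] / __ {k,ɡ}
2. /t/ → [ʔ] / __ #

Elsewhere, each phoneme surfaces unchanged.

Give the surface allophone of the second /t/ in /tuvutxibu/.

/t/ (between /u/ and /x/): rule 2 targets it, but not word-finally → unchanged [t].

[t]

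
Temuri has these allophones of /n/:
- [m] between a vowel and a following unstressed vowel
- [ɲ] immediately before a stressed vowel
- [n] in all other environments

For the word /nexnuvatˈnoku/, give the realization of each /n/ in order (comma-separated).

Occurrence 1 (position 1): no conditioning environment matches → elsewhere allophone [n].
Occurrence 2 (position 4): no conditioning environment matches → elsewhere allophone [n].
Occurrence 3 (position 9): immediately before a stressed vowel → [ɲ].

[n], [n], [ɲ]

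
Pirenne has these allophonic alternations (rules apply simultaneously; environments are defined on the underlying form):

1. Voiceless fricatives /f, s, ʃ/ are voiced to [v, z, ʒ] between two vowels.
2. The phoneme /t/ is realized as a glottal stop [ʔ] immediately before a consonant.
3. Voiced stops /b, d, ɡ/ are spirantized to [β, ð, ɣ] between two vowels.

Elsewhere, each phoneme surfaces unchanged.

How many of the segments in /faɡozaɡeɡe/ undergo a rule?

3

Segments that undergo a rule: /ɡ/ → [ɣ] (rule 3); /ɡ/ → [ɣ] (rule 3); /ɡ/ → [ɣ] (rule 3).
All other segments surface unchanged.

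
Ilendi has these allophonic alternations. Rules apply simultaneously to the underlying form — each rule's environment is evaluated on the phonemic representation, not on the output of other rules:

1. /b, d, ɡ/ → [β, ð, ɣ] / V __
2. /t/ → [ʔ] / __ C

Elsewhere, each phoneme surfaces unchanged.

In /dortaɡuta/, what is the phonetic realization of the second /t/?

/t/ (between /u/ and /a/) fails the environment for rule 2, so it stays [t].

[t]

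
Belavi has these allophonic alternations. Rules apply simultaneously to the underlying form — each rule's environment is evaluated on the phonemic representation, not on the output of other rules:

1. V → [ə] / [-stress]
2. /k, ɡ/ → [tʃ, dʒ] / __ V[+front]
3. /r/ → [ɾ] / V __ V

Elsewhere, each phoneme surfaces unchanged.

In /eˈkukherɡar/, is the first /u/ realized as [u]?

Yes

/u/ (between /k/ and /k/) is in the target of rule 1 but the environment (in an unstressed syllable) is not met → [u].
The actual realization is [u], which matches [u].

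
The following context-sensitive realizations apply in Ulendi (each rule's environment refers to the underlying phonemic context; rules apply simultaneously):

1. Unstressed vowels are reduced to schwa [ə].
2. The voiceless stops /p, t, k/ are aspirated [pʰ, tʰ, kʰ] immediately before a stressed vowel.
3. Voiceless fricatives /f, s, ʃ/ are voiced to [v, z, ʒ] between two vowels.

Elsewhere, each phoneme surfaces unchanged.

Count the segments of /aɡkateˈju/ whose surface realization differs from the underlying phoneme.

3

Segments that undergo a rule: /a/ → [ə] (rule 1); /a/ → [ə] (rule 1); /e/ → [ə] (rule 1).
All other segments surface unchanged.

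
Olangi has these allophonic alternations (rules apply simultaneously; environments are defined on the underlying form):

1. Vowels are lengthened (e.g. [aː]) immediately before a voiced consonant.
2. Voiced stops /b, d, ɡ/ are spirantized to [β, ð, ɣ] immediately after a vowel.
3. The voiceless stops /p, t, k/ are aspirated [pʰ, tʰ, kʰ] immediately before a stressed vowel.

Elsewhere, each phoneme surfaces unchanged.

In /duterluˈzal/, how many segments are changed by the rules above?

Segments that undergo a rule: /e/ → [eː] (rule 1); /u/ → [uː] (rule 1); /a/ → [aː] (rule 1).
All other segments surface unchanged.

3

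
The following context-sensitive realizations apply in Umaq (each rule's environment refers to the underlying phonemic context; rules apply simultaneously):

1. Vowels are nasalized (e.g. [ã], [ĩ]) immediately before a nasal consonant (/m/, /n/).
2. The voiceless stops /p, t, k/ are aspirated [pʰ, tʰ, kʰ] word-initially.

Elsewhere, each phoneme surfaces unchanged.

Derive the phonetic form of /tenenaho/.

/t/ (word-initial): word-initially, so rule 2 applies → [tʰ].
/e/ (between /t/ and /n/) occurs before a nasal consonant → [ẽ] by rule 1.
/e/ (between /n/ and /n/) occurs before a nasal consonant → [ẽ] by rule 1.
/a/ — between /n/ and /h/; rule 1 does not apply here → [a].
/o/ — word-final; rule 1 does not apply here → [o].

[tʰẽnẽnaho]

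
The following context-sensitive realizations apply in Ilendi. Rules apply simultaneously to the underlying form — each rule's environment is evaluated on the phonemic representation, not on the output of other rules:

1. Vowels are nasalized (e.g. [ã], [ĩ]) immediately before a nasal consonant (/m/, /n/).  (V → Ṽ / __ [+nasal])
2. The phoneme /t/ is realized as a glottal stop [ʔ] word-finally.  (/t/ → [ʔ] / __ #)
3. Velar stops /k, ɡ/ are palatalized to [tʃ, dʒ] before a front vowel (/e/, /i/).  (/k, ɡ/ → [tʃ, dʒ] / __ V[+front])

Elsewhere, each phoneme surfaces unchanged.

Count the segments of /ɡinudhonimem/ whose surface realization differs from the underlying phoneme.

Segments that undergo a rule: /ɡ/ → [dʒ] (rule 3); /i/ → [ĩ] (rule 1); /o/ → [õ] (rule 1); /i/ → [ĩ] (rule 1); /e/ → [ẽ] (rule 1).
All other segments surface unchanged.

5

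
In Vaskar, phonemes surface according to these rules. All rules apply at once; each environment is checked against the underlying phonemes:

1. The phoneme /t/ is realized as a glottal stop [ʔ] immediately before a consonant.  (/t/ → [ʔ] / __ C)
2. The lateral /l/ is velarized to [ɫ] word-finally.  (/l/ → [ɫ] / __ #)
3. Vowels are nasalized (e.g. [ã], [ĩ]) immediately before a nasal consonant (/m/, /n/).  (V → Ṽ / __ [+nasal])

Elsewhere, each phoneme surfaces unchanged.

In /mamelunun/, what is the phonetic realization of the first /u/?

/u/ — between /l/ and /n/, before a nasal consonant — surfaces as [ũ] (rule 3).

[ũ]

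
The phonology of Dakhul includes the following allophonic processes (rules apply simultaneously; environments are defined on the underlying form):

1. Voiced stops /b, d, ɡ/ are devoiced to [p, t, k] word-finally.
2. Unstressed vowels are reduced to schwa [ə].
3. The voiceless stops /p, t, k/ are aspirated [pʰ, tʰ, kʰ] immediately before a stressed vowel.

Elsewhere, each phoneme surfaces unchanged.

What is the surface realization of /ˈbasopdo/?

/b/ (word-initial) is in the target of rule 1 but the environment (word-finally) is not met → [b].
/a/ (between /b/ and /s/): rule 2 targets it, but not in an unstressed syllable → unchanged [a].
/s/ — not in any rule's target class → [s].
Rule 2 applies to /o/ (between /s/ and /p/: in an unstressed syllable) → [ə].
/p/ — between /o/ and /d/; rule 3 does not apply here → [p].
/d/ (between /p/ and /o/) fails the environment for rule 1, so it stays [d].
/o/ meets the environment for rule 2 (in an unstressed syllable) → [ə].

[ˈbasəpdə]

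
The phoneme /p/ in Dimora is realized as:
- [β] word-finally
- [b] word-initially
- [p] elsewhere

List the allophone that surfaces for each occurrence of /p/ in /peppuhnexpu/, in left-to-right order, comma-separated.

Occurrence 1 (position 1): word-initially → [b].
Occurrence 2 (position 3): no conditioning environment matches → elsewhere allophone [p].
Occurrence 3 (position 4): no conditioning environment matches → elsewhere allophone [p].
Occurrence 4 (position 10): no conditioning environment matches → elsewhere allophone [p].

[b], [p], [p], [p]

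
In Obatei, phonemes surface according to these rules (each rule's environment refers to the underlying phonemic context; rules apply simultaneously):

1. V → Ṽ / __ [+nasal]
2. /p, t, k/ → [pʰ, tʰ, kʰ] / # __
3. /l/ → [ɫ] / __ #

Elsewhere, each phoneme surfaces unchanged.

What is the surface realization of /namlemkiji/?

/n/ — not in any rule's target class → [n].
/a/ — between /n/ and /m/, before a nasal consonant — surfaces as [ã] (rule 1).
/m/ stays [m].
/l/ — between /m/ and /e/; rule 3 does not apply here → [l].
/e/ (between /l/ and /m/): before a nasal consonant, so rule 1 applies → [ẽ].
/m/ stays [m].
/k/ (between /m/ and /i/) fails the environment for rule 2, so it stays [k].
/i/ (between /k/ and /j/) is in the target of rule 1 but the environment (before a nasal consonant) is not met → [i].
/j/ (between /i/ and /i/) is unaffected → [j].
/i/ (word-final) is in the target of rule 1 but the environment (before a nasal consonant) is not met → [i].

[nãmlẽmkiji]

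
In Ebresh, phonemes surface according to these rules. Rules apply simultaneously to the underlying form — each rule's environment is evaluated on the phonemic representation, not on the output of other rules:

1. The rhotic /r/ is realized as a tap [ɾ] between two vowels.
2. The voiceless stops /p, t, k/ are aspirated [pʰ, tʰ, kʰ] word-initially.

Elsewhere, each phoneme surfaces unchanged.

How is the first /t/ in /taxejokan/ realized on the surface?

/t/ meets the environment for rule 2 (word-initially) → [tʰ].

[tʰ]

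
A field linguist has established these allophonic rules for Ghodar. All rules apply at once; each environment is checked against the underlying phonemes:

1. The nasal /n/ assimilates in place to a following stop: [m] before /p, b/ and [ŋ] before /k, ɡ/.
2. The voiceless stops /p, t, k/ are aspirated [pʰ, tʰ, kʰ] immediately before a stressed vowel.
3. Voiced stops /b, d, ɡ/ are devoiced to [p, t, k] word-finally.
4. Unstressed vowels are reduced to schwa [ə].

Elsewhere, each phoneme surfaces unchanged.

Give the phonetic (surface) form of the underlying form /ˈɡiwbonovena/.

[ˈɡiwbənəvənə]

/ɡ/ (word-initial) fails the environment for rule 3, so it stays [ɡ].
/i/ (between /ɡ/ and /w/) is in the target of rule 4 but the environment (in an unstressed syllable) is not met → [i].
/b/ (between /w/ and /o/): rule 3 targets it, but not word-finally → unchanged [b].
/o/ (between /b/ and /n/): in an unstressed syllable, so rule 4 applies → [ə].
/n/ (between /o/ and /o/) fails the environment for rule 1, so it stays [n].
Rule 4 applies to /o/ (between /n/ and /v/: in an unstressed syllable) → [ə].
Rule 4 applies to /e/ (between /v/ and /n/: in an unstressed syllable) → [ə].
/n/ (between /e/ and /a/): rule 1 targets it, but not before a labial or velar stop → unchanged [n].
/a/ (word-final) occurs in an unstressed syllable → [ə] by rule 4.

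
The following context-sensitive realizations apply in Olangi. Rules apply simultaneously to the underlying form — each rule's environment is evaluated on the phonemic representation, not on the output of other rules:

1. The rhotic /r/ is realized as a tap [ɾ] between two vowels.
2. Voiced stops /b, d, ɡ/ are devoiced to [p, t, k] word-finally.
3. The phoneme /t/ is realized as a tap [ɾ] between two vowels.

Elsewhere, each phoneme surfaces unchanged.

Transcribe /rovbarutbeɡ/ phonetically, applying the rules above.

[rovbaɾutbek]

/r/ (word-initial) fails the environment for rule 1, so it stays [r].
/b/ (between /v/ and /a/) fails the environment for rule 2, so it stays [b].
/r/ — between /a/ and /u/, between two vowels — surfaces as [ɾ] (rule 1).
/t/ — between /u/ and /b/; rule 3 does not apply here → [t].
/b/ (between /t/ and /e/): rule 2 targets it, but not word-finally → unchanged [b].
/ɡ/ (word-final): word-finally, so rule 2 applies → [k].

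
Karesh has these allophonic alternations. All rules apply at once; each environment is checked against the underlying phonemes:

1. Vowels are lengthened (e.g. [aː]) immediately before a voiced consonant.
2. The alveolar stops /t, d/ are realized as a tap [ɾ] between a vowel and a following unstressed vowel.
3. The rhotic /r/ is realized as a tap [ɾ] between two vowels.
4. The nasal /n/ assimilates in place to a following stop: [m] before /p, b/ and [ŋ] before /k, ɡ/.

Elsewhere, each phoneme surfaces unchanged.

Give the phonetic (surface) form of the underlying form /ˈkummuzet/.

/k/ stays [k].
Rule 1 applies to /u/ (between /k/ and /m/: before a voiced consonant) → [uː].
/m/ (between /u/ and /m/) is unaffected → [m].
/m/ — not in any rule's target class → [m].
/u/ meets the environment for rule 1 (before a voiced consonant) → [uː].
/z/ (between /u/ and /e/) is unaffected → [z].
/e/ (between /z/ and /t/) fails the environment for rule 1, so it stays [e].
/t/ (word-final) is in the target of rule 2 but the environment (between a vowel and a following unstressed vowel) is not met → [t].

[ˈkuːmmuːzet]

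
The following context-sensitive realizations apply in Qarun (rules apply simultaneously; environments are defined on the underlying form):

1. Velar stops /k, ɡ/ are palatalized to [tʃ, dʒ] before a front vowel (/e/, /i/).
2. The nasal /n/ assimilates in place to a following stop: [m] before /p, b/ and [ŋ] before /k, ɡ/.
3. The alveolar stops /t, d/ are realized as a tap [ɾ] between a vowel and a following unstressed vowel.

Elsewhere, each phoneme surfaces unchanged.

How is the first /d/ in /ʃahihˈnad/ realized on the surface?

/d/ (word-final) is in the target of rule 3 but the environment (between a vowel and a following unstressed vowel) is not met → [d].

[d]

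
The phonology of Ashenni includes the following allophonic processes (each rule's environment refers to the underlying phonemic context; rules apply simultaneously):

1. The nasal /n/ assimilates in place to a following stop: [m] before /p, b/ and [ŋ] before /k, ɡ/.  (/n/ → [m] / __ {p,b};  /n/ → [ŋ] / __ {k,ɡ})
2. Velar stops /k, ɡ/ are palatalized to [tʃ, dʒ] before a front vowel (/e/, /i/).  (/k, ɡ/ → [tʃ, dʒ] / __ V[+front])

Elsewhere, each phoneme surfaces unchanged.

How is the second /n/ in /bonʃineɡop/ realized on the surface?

/n/ (between /i/ and /e/) is in the target of rule 1 but the environment (before a labial or velar stop) is not met → [n].

[n]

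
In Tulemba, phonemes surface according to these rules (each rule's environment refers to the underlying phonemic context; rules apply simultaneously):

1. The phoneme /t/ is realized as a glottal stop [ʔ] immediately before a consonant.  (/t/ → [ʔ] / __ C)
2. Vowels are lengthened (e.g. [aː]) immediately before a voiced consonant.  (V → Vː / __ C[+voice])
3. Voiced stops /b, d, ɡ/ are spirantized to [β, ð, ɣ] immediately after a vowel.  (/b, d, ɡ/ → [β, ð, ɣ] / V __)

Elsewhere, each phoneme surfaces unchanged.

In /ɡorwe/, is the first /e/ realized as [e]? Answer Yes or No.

/e/ — word-final; rule 2 does not apply here → [e].
The actual realization is [e], which matches [e].

Yes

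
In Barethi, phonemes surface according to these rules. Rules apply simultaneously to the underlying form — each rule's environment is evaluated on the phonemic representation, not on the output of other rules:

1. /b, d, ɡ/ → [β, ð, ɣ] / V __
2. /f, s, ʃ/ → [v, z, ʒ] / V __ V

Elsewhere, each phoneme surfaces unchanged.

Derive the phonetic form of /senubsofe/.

[senuβsove]

/s/ (word-initial): rule 2 targets it, but not between two vowels → unchanged [s].
/e/ — not in any rule's target class → [e].
/n/ (between /e/ and /u/) is unaffected → [n].
/u/ (between /n/ and /b/): no rule targets it → [u].
/b/ (between /u/ and /s/) occurs immediately after a vowel → [β] by rule 1.
/s/ (between /b/ and /o/) fails the environment for rule 2, so it stays [s].
/o/ (between /s/ and /f/) is unaffected → [o].
/f/ — between /o/ and /e/, between two vowels — surfaces as [v] (rule 2).
/e/ (word-final): no rule targets it → [e].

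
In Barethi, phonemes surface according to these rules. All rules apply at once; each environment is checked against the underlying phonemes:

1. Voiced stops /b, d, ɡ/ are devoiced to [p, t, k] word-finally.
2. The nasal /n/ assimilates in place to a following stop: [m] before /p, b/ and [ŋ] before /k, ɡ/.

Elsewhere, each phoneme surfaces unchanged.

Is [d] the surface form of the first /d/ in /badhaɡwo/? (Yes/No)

Yes

/d/ (between /a/ and /h/) fails the environment for rule 1, so it stays [d].
The actual realization is [d], which matches [d].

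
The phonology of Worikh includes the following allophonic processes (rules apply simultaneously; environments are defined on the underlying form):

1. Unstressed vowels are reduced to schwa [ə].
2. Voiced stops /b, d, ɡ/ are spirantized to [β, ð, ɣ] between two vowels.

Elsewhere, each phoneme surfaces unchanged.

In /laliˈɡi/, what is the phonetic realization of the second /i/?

/i/ (word-final): rule 1 targets it, but not in an unstressed syllable → unchanged [i].

[i]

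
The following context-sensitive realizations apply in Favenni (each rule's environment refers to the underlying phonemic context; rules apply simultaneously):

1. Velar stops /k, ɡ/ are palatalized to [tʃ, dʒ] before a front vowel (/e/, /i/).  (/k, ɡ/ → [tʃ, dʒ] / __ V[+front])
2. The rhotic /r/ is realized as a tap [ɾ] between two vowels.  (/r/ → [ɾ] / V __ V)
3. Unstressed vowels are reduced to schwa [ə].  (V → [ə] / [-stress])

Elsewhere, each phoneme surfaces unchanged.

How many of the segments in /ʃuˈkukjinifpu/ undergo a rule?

4

Segments that undergo a rule: /u/ → [ə] (rule 3); /i/ → [ə] (rule 3); /i/ → [ə] (rule 3); /u/ → [ə] (rule 3).
All other segments surface unchanged.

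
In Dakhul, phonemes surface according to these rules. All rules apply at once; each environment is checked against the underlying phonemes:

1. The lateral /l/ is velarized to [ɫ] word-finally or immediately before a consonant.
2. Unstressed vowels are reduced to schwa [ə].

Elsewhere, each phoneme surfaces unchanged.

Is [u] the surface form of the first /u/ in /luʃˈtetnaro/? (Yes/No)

No

/u/ — between /l/ and /ʃ/, in an unstressed syllable — surfaces as [ə] (rule 2).
The actual realization is [ə], not [u].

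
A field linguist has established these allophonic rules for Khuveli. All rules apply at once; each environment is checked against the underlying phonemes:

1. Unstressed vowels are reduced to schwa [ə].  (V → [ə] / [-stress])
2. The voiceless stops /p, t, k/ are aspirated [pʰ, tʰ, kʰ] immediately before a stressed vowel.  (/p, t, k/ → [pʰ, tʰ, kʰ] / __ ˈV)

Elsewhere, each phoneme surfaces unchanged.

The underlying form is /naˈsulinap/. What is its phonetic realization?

/a/ — between /n/ and /s/, in an unstressed syllable — surfaces as [ə] (rule 1).
/u/ (between /s/ and /l/) is in the target of rule 1 but the environment (in an unstressed syllable) is not met → [u].
Rule 1 applies to /i/ (between /l/ and /n/: in an unstressed syllable) → [ə].
Rule 1 applies to /a/ (between /n/ and /p/: in an unstressed syllable) → [ə].
/p/ (word-final) fails the environment for rule 2, so it stays [p].

[nəˈsulənəp]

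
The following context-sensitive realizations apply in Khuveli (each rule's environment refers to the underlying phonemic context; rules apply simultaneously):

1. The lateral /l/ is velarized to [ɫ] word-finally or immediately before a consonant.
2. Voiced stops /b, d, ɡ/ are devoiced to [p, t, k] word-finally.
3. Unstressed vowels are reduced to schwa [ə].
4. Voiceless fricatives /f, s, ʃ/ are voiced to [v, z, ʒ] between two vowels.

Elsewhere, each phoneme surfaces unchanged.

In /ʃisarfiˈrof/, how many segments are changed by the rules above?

4

Segments that undergo a rule: /i/ → [ə] (rule 3); /s/ → [z] (rule 4); /a/ → [ə] (rule 3); /i/ → [ə] (rule 3).
All other segments surface unchanged.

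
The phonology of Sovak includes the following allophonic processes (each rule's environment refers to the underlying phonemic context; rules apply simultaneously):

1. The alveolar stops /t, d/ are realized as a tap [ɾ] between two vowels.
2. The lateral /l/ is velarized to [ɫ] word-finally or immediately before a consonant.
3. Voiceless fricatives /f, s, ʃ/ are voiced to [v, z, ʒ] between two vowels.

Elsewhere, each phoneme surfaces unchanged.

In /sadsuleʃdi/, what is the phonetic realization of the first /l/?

/l/ (between /u/ and /e/) is in the target of rule 2 but the environment (word-finally or immediately before a consonant) is not met → [l].

[l]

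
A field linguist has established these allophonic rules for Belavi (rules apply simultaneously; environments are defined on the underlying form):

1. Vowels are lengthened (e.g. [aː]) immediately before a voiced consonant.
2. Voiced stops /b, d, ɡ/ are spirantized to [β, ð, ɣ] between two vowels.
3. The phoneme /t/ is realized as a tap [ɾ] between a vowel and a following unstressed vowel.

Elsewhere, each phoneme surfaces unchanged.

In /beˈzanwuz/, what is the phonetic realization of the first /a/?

Rule 1 applies to /a/ (between /z/ and /n/: before a voiced consonant) → [aː].

[aː]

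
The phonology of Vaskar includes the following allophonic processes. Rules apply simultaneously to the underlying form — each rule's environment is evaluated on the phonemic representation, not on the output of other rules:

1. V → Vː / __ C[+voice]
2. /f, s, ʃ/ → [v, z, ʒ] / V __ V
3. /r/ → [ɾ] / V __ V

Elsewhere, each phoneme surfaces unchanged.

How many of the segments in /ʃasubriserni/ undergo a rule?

Segments that undergo a rule: /s/ → [z] (rule 2); /u/ → [uː] (rule 1); /s/ → [z] (rule 2); /e/ → [eː] (rule 1).
All other segments surface unchanged.

4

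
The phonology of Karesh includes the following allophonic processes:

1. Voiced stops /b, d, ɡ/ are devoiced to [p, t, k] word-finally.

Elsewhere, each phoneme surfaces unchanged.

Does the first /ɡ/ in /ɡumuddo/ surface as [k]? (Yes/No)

/ɡ/ (word-initial): rule 1 targets it, but not word-finally → unchanged [ɡ].
The actual realization is [ɡ], not [k].

No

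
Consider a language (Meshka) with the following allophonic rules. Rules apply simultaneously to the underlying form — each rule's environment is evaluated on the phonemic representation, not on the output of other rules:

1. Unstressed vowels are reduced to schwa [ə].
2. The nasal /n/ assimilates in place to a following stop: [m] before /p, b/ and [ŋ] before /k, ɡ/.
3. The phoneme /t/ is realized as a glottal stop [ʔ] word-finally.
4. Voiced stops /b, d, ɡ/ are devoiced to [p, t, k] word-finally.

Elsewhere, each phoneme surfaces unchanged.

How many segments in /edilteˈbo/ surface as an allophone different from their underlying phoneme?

3

Segments that undergo a rule: /e/ → [ə] (rule 1); /i/ → [ə] (rule 1); /e/ → [ə] (rule 1).
All other segments surface unchanged.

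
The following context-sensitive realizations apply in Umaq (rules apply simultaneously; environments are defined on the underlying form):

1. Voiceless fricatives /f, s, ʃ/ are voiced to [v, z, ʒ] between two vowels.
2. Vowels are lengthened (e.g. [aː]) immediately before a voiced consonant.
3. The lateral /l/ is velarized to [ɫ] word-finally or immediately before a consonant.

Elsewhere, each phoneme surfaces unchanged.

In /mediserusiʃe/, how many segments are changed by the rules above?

Segments that undergo a rule: /e/ → [eː] (rule 2); /s/ → [z] (rule 1); /e/ → [eː] (rule 2); /s/ → [z] (rule 1); /ʃ/ → [ʒ] (rule 1).
All other segments surface unchanged.

5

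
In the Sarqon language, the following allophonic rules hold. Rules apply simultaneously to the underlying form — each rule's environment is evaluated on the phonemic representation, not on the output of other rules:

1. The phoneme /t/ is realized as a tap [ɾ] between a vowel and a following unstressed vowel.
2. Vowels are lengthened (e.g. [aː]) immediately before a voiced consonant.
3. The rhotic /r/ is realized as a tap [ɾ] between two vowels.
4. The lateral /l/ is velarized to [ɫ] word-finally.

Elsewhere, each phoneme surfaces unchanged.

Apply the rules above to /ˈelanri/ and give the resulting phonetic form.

Rule 2 applies to /e/ (word-initial: before a voiced consonant) → [eː].
/l/ — between /e/ and /a/; rule 4 does not apply here → [l].
/a/ meets the environment for rule 2 (before a voiced consonant) → [aː].
/n/ (between /a/ and /r/) is unaffected → [n].
/r/ — between /n/ and /i/; rule 3 does not apply here → [r].
/i/ (word-final): rule 2 targets it, but not before a voiced consonant → unchanged [i].

[ˈeːlaːnri]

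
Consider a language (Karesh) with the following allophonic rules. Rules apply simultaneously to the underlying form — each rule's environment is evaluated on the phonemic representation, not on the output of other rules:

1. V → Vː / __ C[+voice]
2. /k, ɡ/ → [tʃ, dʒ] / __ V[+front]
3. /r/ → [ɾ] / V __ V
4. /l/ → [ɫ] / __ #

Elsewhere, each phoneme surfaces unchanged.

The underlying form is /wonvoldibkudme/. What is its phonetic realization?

[woːnvoːldiːbkuːdme]

/w/ — not in any rule's target class → [w].
/o/ meets the environment for rule 1 (before a voiced consonant) → [oː].
/n/ (between /o/ and /v/) is unaffected → [n].
/v/ — not in any rule's target class → [v].
/o/ meets the environment for rule 1 (before a voiced consonant) → [oː].
/l/ — between /o/ and /d/; rule 4 does not apply here → [l].
/d/ — not in any rule's target class → [d].
/i/ meets the environment for rule 1 (before a voiced consonant) → [iː].
/b/ (between /i/ and /k/) is unaffected → [b].
/k/ (between /b/ and /u/) is in the target of rule 2 but the environment (before a front vowel) is not met → [k].
/u/ (between /k/ and /d/): before a voiced consonant, so rule 1 applies → [uː].
/d/ (between /u/ and /m/): no rule targets it → [d].
/m/ (between /d/ and /e/) is unaffected → [m].
/e/ (word-final) is in the target of rule 1 but the environment (before a voiced consonant) is not met → [e].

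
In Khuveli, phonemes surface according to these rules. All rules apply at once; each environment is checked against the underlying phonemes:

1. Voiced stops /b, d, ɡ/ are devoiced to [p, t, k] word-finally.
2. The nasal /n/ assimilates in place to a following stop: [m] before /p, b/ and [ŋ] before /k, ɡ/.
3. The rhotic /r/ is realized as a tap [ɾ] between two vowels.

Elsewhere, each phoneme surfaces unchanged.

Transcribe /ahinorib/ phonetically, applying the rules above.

/a/ stays [a].
/h/ (between /a/ and /i/): no rule targets it → [h].
/i/ stays [i].
/n/ — between /i/ and /o/; rule 2 does not apply here → [n].
/o/ — not in any rule's target class → [o].
/r/ (between /o/ and /i/): between two vowels, so rule 3 applies → [ɾ].
/i/ — not in any rule's target class → [i].
/b/ (word-final) occurs word-finally → [p] by rule 1.

[ahinoɾip]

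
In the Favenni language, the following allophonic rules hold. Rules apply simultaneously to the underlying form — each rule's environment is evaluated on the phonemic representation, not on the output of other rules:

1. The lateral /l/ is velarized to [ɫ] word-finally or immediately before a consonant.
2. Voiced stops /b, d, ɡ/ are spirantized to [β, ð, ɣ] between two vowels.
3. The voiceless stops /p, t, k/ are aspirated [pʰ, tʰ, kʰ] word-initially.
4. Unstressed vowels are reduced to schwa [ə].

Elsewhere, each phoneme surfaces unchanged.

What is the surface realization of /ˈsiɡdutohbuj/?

/s/ (word-initial): no rule targets it → [s].
/i/ (between /s/ and /ɡ/) fails the environment for rule 4, so it stays [i].
/ɡ/ (between /i/ and /d/): rule 2 targets it, but not between two vowels → unchanged [ɡ].
/d/ (between /ɡ/ and /u/): rule 2 targets it, but not between two vowels → unchanged [d].
Rule 4 applies to /u/ (between /d/ and /t/: in an unstressed syllable) → [ə].
/t/ (between /u/ and /o/): rule 3 targets it, but not word-initially → unchanged [t].
/o/ meets the environment for rule 4 (in an unstressed syllable) → [ə].
/h/ (between /o/ and /b/): no rule targets it → [h].
/b/ — between /h/ and /u/; rule 2 does not apply here → [b].
/u/ meets the environment for rule 4 (in an unstressed syllable) → [ə].
/j/ stays [j].

[ˈsiɡdətəhbəj]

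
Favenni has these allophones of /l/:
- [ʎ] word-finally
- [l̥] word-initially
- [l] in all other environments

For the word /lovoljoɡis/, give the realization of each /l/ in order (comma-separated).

Occurrence 1 (position 1): word-initially → [l̥].
Occurrence 2 (position 5): no conditioning environment matches → elsewhere allophone [l].

[l̥], [l]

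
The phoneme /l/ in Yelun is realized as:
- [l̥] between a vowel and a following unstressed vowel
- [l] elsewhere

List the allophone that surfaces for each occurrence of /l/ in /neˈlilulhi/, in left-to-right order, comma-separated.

Occurrence 1 (position 3): no conditioning environment matches → elsewhere allophone [l].
Occurrence 2 (position 5): between a vowel and a following unstressed vowel → [l̥].
Occurrence 3 (position 7): no conditioning environment matches → elsewhere allophone [l].

[l], [l̥], [l]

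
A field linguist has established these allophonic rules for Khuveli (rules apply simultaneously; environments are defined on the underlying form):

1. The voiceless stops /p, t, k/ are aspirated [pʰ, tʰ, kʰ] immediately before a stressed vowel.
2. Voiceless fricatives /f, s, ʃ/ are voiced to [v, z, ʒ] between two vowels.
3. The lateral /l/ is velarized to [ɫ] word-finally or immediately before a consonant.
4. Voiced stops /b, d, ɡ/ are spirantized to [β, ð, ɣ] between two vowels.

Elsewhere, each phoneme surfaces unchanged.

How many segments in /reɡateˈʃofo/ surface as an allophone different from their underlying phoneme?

3

Segments that undergo a rule: /ɡ/ → [ɣ] (rule 4); /ʃ/ → [ʒ] (rule 2); /f/ → [v] (rule 2).
All other segments surface unchanged.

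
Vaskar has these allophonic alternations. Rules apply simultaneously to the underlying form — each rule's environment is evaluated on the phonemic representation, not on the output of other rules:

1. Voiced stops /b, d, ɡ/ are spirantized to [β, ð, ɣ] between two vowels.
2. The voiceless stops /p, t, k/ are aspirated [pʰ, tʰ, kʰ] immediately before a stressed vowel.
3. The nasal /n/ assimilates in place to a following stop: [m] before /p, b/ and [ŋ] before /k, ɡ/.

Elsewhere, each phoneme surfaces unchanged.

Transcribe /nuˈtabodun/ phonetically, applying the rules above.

/n/ (word-initial): rule 3 targets it, but not before a labial or velar stop → unchanged [n].
/t/ (between /u/ and /a/): immediately before a stressed vowel, so rule 2 applies → [tʰ].
Rule 1 applies to /b/ (between /a/ and /o/: between two vowels) → [β].
/d/ meets the environment for rule 1 (between two vowels) → [ð].
/n/ — word-final; rule 3 does not apply here → [n].

[nuˈtʰaβoðun]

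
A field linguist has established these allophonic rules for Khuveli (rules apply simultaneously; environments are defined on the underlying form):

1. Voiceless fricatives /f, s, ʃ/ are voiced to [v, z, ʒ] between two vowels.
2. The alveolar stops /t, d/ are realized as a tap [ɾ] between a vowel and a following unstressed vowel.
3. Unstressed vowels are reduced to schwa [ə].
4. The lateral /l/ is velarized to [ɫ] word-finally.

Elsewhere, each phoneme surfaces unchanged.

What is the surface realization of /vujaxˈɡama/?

[vəjəxˈɡamə]

/v/ (word-initial): no rule targets it → [v].
/u/ (between /v/ and /j/) occurs in an unstressed syllable → [ə] by rule 3.
/j/ stays [j].
/a/ (between /j/ and /x/) occurs in an unstressed syllable → [ə] by rule 3.
/x/ stays [x].
/ɡ/ (between /x/ and /a/) is unaffected → [ɡ].
/a/ (between /ɡ/ and /m/) fails the environment for rule 3, so it stays [a].
/m/ (between /a/ and /a/) is unaffected → [m].
/a/ (word-final) occurs in an unstressed syllable → [ə] by rule 3.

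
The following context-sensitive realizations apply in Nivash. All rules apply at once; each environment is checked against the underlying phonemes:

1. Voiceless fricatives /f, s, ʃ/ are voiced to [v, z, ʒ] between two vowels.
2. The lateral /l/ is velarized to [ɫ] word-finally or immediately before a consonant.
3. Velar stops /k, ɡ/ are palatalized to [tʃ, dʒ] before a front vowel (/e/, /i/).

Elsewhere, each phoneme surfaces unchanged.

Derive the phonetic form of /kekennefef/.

/k/ (word-initial): before a front vowel, so rule 3 applies → [tʃ].
/k/ (between /e/ and /e/) occurs before a front vowel → [tʃ] by rule 3.
Rule 1 applies to /f/ (between /e/ and /e/: between two vowels) → [v].
/f/ (word-final) fails the environment for rule 1, so it stays [f].

[tʃetʃennevef]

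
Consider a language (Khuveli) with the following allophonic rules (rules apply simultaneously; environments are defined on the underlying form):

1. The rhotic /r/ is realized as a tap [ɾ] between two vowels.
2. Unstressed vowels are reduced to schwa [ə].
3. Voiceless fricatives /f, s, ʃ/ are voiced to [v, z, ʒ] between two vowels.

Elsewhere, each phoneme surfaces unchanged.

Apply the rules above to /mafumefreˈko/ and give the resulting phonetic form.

[məvəməfrəˈko]

/m/ (word-initial) is unaffected → [m].
/a/ (between /m/ and /f/): in an unstressed syllable, so rule 2 applies → [ə].
/f/ (between /a/ and /u/) occurs between two vowels → [v] by rule 3.
/u/ (between /f/ and /m/): in an unstressed syllable, so rule 2 applies → [ə].
/m/ stays [m].
/e/ — between /m/ and /f/, in an unstressed syllable — surfaces as [ə] (rule 2).
/f/ (between /e/ and /r/): rule 3 targets it, but not between two vowels → unchanged [f].
/r/ (between /f/ and /e/): rule 1 targets it, but not between two vowels → unchanged [r].
/e/ (between /r/ and /k/): in an unstressed syllable, so rule 2 applies → [ə].
/k/ (between /e/ and /o/): no rule targets it → [k].
/o/ (word-final) fails the environment for rule 2, so it stays [o].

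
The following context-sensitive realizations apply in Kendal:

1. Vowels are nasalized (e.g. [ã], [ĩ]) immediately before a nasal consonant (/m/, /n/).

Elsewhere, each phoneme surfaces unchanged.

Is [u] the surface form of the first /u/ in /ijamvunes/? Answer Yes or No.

No

/u/ — between /v/ and /n/, before a nasal consonant — surfaces as [ũ] (rule 1).
The actual realization is [ũ], not [u].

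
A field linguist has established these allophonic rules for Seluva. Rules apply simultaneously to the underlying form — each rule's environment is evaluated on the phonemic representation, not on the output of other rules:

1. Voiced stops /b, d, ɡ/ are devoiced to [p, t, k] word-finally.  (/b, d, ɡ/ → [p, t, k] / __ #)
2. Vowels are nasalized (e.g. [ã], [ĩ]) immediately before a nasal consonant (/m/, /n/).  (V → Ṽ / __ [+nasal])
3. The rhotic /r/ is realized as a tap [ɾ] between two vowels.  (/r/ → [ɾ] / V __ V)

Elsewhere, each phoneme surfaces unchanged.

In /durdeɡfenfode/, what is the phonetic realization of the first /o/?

/o/ (between /f/ and /d/) fails the environment for rule 2, so it stays [o].

[o]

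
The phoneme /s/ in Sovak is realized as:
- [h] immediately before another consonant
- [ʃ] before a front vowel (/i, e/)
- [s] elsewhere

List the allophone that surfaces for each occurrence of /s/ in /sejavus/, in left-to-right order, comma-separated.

[ʃ], [s]

Occurrence 1 (position 1): before a front vowel (/i, e/) → [ʃ].
Occurrence 2 (position 7): no conditioning environment matches → elsewhere allophone [s].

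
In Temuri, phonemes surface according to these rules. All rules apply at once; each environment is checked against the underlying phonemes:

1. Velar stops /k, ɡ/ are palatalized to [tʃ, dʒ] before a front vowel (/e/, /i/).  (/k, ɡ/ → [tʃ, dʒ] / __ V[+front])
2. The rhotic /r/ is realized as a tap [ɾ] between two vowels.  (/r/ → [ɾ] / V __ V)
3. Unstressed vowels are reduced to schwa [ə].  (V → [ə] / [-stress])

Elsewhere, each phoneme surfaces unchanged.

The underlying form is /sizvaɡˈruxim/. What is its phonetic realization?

[səzvəɡˈruxəm]

/i/ meets the environment for rule 3 (in an unstressed syllable) → [ə].
/a/ (between /v/ and /ɡ/): in an unstressed syllable, so rule 3 applies → [ə].
/ɡ/ (between /a/ and /r/) fails the environment for rule 1, so it stays [ɡ].
/r/ — between /ɡ/ and /u/; rule 2 does not apply here → [r].
/u/ (between /r/ and /x/) fails the environment for rule 3, so it stays [u].
/i/ meets the environment for rule 3 (in an unstressed syllable) → [ə].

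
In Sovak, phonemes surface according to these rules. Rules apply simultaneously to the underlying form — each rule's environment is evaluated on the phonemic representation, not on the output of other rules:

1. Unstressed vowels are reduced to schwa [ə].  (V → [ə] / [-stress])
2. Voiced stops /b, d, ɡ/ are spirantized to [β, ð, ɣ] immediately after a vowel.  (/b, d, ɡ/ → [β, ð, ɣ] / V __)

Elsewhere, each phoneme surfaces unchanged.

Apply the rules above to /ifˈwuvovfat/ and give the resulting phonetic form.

/i/ (word-initial) occurs in an unstressed syllable → [ə] by rule 1.
/f/ — not in any rule's target class → [f].
/w/ stays [w].
/u/ (between /w/ and /v/) fails the environment for rule 1, so it stays [u].
/v/ (between /u/ and /o/) is unaffected → [v].
Rule 1 applies to /o/ (between /v/ and /v/: in an unstressed syllable) → [ə].
/v/ (between /o/ and /f/) is unaffected → [v].
/f/ stays [f].
/a/ (between /f/ and /t/): in an unstressed syllable, so rule 1 applies → [ə].
/t/ (word-final) is unaffected → [t].

[əfˈwuvəvfət]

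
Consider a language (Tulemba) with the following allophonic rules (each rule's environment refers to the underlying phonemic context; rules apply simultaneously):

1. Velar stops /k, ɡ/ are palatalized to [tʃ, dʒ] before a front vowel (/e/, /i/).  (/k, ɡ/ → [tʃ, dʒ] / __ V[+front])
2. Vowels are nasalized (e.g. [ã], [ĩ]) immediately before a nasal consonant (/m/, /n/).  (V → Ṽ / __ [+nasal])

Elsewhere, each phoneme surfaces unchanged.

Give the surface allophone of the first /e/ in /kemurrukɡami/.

[ẽ]

/e/ — between /k/ and /m/, before a nasal consonant — surfaces as [ẽ] (rule 2).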